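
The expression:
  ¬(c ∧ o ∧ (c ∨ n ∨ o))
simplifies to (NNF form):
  ¬c ∨ ¬o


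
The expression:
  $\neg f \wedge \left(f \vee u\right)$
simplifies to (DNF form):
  $u \wedge \neg f$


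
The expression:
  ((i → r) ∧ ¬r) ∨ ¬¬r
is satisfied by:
  {r: True, i: False}
  {i: False, r: False}
  {i: True, r: True}


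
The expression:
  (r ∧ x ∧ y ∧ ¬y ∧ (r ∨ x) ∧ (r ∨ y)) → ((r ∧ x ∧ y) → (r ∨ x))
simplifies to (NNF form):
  True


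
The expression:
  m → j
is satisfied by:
  {j: True, m: False}
  {m: False, j: False}
  {m: True, j: True}


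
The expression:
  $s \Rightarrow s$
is always true.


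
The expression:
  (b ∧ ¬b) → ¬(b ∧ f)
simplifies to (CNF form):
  True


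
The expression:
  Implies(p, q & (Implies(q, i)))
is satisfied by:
  {i: True, q: True, p: False}
  {i: True, q: False, p: False}
  {q: True, i: False, p: False}
  {i: False, q: False, p: False}
  {i: True, p: True, q: True}


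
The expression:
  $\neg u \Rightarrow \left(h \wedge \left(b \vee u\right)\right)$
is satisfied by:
  {u: True, h: True, b: True}
  {u: True, h: True, b: False}
  {u: True, b: True, h: False}
  {u: True, b: False, h: False}
  {h: True, b: True, u: False}


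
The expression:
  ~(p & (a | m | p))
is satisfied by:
  {p: False}


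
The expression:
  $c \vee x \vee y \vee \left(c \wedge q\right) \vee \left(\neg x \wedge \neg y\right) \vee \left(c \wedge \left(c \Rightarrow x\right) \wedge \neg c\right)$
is always true.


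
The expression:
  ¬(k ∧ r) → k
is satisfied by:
  {k: True}


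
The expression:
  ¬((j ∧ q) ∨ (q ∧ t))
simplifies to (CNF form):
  (¬j ∨ ¬q) ∧ (¬q ∨ ¬t)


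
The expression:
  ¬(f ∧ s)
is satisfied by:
  {s: False, f: False}
  {f: True, s: False}
  {s: True, f: False}


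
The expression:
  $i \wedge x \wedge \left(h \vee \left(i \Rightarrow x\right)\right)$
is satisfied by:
  {i: True, x: True}


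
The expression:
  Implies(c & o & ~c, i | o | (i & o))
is always true.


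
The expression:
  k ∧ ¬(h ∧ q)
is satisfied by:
  {k: True, h: False, q: False}
  {q: True, k: True, h: False}
  {h: True, k: True, q: False}


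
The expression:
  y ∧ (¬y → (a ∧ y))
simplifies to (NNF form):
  y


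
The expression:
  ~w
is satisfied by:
  {w: False}


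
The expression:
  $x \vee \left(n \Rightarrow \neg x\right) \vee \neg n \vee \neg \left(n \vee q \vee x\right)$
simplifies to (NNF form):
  $\text{True}$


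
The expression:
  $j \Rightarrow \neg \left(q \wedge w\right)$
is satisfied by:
  {w: False, q: False, j: False}
  {j: True, w: False, q: False}
  {q: True, w: False, j: False}
  {j: True, q: True, w: False}
  {w: True, j: False, q: False}
  {j: True, w: True, q: False}
  {q: True, w: True, j: False}


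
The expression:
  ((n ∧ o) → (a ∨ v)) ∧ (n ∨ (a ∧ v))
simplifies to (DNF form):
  (a ∧ n) ∨ (a ∧ v) ∨ (n ∧ v) ∨ (n ∧ ¬o)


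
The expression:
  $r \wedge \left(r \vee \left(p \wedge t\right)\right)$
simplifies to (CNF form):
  $r$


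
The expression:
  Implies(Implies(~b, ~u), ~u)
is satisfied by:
  {u: False, b: False}
  {b: True, u: False}
  {u: True, b: False}


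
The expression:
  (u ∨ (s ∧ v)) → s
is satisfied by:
  {s: True, u: False}
  {u: False, s: False}
  {u: True, s: True}


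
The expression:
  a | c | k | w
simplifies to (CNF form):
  a | c | k | w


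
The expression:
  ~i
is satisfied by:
  {i: False}


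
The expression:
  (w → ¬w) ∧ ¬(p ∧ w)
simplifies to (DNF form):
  ¬w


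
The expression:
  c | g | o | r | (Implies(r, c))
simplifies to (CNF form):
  True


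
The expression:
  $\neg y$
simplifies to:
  $\neg y$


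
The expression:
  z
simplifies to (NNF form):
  z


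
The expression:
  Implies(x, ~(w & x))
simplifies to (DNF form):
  ~w | ~x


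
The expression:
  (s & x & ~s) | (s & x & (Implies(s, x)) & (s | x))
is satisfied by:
  {s: True, x: True}


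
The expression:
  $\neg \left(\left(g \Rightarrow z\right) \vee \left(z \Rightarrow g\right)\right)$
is never true.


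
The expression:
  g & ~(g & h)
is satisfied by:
  {g: True, h: False}


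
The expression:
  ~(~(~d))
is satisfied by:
  {d: False}


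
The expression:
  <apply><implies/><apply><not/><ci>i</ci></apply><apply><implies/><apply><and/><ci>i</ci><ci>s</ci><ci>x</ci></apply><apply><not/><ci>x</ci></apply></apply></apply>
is always true.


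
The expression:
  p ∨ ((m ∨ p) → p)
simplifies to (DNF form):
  p ∨ ¬m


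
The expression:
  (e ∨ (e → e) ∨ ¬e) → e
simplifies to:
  e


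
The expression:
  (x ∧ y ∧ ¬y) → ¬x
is always true.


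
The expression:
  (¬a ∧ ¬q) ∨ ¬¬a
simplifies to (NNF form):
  a ∨ ¬q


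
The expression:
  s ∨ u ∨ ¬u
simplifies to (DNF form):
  True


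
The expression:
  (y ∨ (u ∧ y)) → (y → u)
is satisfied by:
  {u: True, y: False}
  {y: False, u: False}
  {y: True, u: True}


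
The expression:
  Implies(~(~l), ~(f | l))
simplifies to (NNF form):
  ~l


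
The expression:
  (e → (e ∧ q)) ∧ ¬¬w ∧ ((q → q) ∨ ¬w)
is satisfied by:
  {w: True, q: True, e: False}
  {w: True, e: False, q: False}
  {w: True, q: True, e: True}


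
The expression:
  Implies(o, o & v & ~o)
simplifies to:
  ~o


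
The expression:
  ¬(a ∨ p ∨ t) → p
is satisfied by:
  {a: True, t: True, p: True}
  {a: True, t: True, p: False}
  {a: True, p: True, t: False}
  {a: True, p: False, t: False}
  {t: True, p: True, a: False}
  {t: True, p: False, a: False}
  {p: True, t: False, a: False}


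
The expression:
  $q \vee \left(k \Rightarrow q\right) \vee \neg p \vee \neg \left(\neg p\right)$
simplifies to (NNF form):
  $\text{True}$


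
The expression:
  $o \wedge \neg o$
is never true.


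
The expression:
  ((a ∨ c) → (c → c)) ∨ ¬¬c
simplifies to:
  True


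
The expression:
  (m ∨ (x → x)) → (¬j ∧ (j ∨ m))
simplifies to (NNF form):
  m ∧ ¬j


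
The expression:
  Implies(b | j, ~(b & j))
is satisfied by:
  {b: False, j: False}
  {j: True, b: False}
  {b: True, j: False}


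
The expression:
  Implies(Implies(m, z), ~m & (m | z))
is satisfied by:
  {z: True, m: False}
  {m: True, z: False}


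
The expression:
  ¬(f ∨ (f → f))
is never true.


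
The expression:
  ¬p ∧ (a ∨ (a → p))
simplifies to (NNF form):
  ¬p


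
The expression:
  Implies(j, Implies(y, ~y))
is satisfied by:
  {y: False, j: False}
  {j: True, y: False}
  {y: True, j: False}


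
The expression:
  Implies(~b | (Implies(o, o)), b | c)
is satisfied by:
  {b: True, c: True}
  {b: True, c: False}
  {c: True, b: False}


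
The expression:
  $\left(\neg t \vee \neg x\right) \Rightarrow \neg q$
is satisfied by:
  {t: True, x: True, q: False}
  {t: True, x: False, q: False}
  {x: True, t: False, q: False}
  {t: False, x: False, q: False}
  {t: True, q: True, x: True}


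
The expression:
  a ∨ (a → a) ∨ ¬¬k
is always true.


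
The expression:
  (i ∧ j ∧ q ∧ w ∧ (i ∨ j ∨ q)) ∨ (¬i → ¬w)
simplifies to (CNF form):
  i ∨ ¬w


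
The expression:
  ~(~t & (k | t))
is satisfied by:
  {t: True, k: False}
  {k: False, t: False}
  {k: True, t: True}


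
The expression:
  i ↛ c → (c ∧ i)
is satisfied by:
  {c: True, i: False}
  {i: False, c: False}
  {i: True, c: True}


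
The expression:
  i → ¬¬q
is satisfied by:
  {q: True, i: False}
  {i: False, q: False}
  {i: True, q: True}


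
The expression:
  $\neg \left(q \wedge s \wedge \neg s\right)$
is always true.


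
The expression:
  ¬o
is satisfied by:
  {o: False}


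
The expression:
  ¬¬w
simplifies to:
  w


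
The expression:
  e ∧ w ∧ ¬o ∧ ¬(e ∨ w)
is never true.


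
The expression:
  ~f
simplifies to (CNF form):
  ~f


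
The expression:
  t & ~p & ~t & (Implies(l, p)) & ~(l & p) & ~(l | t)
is never true.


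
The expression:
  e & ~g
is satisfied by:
  {e: True, g: False}


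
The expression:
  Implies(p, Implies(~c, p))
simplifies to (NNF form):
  True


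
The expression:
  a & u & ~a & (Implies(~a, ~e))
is never true.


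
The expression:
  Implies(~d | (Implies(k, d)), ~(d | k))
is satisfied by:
  {d: False, k: False}


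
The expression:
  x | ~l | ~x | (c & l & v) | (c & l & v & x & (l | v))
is always true.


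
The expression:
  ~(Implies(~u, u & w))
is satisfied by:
  {u: False}


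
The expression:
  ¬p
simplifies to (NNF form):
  ¬p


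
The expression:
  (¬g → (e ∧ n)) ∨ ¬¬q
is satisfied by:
  {q: True, e: True, g: True, n: True}
  {q: True, e: True, g: True, n: False}
  {q: True, g: True, n: True, e: False}
  {q: True, g: True, n: False, e: False}
  {q: True, e: True, n: True, g: False}
  {q: True, e: True, n: False, g: False}
  {q: True, n: True, g: False, e: False}
  {q: True, n: False, g: False, e: False}
  {e: True, g: True, n: True, q: False}
  {e: True, g: True, n: False, q: False}
  {g: True, n: True, q: False, e: False}
  {g: True, q: False, n: False, e: False}
  {e: True, n: True, q: False, g: False}


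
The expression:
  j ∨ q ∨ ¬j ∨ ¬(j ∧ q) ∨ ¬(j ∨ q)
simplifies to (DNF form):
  True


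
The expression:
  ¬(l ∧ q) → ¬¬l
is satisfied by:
  {l: True}


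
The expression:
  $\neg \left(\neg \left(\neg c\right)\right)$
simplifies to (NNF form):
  $\neg c$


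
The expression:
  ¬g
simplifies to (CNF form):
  ¬g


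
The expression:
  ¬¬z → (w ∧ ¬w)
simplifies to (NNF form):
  ¬z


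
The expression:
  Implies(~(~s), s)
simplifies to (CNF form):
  True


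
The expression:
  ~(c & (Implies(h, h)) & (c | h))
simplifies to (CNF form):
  ~c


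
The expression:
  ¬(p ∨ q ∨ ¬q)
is never true.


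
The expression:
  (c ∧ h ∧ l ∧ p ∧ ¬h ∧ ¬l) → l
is always true.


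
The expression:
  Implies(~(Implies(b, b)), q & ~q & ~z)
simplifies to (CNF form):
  True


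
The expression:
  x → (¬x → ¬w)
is always true.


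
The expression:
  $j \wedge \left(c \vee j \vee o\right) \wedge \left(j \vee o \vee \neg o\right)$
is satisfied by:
  {j: True}


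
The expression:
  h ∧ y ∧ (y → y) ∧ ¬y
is never true.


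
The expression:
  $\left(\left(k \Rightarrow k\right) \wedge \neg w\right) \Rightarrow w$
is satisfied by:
  {w: True}


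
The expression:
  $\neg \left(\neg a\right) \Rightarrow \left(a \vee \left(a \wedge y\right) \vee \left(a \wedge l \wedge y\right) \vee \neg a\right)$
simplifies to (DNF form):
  $\text{True}$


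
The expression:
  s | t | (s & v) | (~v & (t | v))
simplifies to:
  s | t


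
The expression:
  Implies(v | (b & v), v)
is always true.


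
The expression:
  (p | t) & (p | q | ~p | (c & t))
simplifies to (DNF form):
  p | t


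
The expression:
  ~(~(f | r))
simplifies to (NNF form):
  f | r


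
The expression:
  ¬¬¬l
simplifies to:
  ¬l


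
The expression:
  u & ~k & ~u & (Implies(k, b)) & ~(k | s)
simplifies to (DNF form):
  False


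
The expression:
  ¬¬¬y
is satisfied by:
  {y: False}


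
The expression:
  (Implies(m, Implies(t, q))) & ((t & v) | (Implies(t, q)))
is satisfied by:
  {v: True, q: True, m: False, t: False}
  {q: True, m: False, t: False, v: False}
  {v: True, q: True, m: True, t: False}
  {q: True, m: True, t: False, v: False}
  {v: True, m: False, t: False, q: False}
  {v: False, m: False, t: False, q: False}
  {v: True, m: True, t: False, q: False}
  {m: True, v: False, t: False, q: False}
  {v: True, t: True, q: True, m: False}
  {t: True, q: True, v: False, m: False}
  {v: True, t: True, q: True, m: True}
  {t: True, q: True, m: True, v: False}
  {t: True, v: True, q: False, m: False}


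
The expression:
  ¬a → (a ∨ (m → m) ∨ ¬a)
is always true.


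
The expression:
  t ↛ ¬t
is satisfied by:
  {t: True}


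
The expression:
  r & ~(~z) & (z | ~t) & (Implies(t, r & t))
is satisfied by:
  {r: True, z: True}


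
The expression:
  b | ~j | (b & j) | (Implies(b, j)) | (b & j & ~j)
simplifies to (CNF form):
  True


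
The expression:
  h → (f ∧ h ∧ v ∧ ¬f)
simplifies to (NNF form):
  ¬h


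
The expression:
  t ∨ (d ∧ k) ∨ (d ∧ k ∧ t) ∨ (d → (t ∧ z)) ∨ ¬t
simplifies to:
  True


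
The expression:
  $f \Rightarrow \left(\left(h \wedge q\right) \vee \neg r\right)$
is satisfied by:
  {h: True, q: True, r: False, f: False}
  {h: True, q: False, r: False, f: False}
  {q: True, f: False, h: False, r: False}
  {f: False, q: False, h: False, r: False}
  {f: True, h: True, q: True, r: False}
  {f: True, h: True, q: False, r: False}
  {f: True, q: True, h: False, r: False}
  {f: True, q: False, h: False, r: False}
  {r: True, h: True, q: True, f: False}
  {r: True, h: True, q: False, f: False}
  {r: True, q: True, h: False, f: False}
  {r: True, q: False, h: False, f: False}
  {f: True, r: True, h: True, q: True}


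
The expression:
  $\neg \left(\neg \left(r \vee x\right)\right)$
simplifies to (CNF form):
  $r \vee x$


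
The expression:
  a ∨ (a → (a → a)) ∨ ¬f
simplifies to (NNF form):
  True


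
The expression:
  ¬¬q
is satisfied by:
  {q: True}


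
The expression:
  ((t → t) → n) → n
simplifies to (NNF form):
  True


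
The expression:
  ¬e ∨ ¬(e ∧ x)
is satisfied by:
  {e: False, x: False}
  {x: True, e: False}
  {e: True, x: False}


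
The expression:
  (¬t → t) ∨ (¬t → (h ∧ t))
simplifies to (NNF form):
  t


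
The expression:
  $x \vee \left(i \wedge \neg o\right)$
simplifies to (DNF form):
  $x \vee \left(i \wedge \neg o\right)$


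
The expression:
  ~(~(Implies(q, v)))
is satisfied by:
  {v: True, q: False}
  {q: False, v: False}
  {q: True, v: True}


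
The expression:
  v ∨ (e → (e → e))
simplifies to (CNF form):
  True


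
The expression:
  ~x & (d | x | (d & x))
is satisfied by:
  {d: True, x: False}


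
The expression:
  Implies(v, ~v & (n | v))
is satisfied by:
  {v: False}


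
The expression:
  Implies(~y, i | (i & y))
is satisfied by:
  {i: True, y: True}
  {i: True, y: False}
  {y: True, i: False}


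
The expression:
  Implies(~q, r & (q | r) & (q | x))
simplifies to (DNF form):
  q | (r & x)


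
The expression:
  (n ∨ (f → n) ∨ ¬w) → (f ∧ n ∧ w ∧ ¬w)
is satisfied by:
  {w: True, f: True, n: False}


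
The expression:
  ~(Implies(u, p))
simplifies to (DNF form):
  u & ~p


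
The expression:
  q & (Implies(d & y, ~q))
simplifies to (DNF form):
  (q & ~d) | (q & ~y)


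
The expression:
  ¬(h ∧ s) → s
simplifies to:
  s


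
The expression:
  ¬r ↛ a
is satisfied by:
  {r: False, a: False}


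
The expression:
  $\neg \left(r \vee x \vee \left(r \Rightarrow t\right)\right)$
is never true.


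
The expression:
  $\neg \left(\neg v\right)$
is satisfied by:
  {v: True}


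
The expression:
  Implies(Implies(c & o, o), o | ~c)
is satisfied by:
  {o: True, c: False}
  {c: False, o: False}
  {c: True, o: True}


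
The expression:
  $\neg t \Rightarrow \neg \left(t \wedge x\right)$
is always true.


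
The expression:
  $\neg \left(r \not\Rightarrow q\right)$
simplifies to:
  $q \vee \neg r$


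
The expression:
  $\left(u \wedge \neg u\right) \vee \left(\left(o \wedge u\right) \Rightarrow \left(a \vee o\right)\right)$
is always true.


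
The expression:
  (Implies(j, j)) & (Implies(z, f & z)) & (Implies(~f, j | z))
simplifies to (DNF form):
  f | (j & ~z)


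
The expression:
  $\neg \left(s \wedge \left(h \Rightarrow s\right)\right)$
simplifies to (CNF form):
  $\neg s$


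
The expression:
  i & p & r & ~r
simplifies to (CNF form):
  False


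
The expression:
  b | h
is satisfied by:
  {b: True, h: True}
  {b: True, h: False}
  {h: True, b: False}


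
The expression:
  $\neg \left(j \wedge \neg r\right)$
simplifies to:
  $r \vee \neg j$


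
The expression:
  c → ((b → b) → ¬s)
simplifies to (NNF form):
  ¬c ∨ ¬s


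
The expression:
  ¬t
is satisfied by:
  {t: False}


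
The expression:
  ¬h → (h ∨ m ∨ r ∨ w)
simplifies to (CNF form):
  h ∨ m ∨ r ∨ w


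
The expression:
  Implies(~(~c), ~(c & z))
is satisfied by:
  {c: False, z: False}
  {z: True, c: False}
  {c: True, z: False}


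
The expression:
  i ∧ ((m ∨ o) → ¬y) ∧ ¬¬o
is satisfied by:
  {i: True, o: True, y: False}


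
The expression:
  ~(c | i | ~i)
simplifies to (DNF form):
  False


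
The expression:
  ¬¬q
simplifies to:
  q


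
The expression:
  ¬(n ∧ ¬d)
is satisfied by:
  {d: True, n: False}
  {n: False, d: False}
  {n: True, d: True}


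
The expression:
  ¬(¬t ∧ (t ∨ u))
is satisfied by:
  {t: True, u: False}
  {u: False, t: False}
  {u: True, t: True}


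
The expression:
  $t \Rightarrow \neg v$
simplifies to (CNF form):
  $\neg t \vee \neg v$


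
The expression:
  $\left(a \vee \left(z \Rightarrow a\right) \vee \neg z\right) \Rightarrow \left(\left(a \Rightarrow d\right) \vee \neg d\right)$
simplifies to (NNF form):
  $\text{True}$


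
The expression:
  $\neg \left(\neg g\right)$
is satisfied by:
  {g: True}


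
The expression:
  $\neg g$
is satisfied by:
  {g: False}


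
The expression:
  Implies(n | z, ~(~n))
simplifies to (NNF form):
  n | ~z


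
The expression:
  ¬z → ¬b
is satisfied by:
  {z: True, b: False}
  {b: False, z: False}
  {b: True, z: True}


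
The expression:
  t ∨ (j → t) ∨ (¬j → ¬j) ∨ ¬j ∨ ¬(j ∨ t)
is always true.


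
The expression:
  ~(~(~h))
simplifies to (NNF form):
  ~h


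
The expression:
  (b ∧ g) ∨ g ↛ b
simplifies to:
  g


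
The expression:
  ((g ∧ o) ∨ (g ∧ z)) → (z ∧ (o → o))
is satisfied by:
  {z: True, g: False, o: False}
  {g: False, o: False, z: False}
  {z: True, o: True, g: False}
  {o: True, g: False, z: False}
  {z: True, g: True, o: False}
  {g: True, z: False, o: False}
  {z: True, o: True, g: True}


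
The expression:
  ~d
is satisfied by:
  {d: False}


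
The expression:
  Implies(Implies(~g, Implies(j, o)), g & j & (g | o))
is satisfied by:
  {j: True, g: True, o: False}
  {j: True, g: False, o: False}
  {j: True, o: True, g: True}


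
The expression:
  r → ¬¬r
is always true.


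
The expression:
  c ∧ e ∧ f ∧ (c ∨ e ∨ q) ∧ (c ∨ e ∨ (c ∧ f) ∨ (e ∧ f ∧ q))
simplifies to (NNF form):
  c ∧ e ∧ f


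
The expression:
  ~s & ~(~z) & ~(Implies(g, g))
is never true.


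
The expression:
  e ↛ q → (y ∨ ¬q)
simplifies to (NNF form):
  True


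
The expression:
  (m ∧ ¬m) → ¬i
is always true.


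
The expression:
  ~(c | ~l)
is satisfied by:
  {l: True, c: False}


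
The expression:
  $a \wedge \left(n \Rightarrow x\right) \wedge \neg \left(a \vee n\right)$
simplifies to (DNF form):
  $\text{False}$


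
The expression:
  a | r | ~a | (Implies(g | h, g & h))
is always true.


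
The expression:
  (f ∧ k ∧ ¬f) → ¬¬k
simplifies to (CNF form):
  True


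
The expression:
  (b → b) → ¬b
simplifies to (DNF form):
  ¬b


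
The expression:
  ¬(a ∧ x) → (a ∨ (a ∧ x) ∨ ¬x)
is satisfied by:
  {a: True, x: False}
  {x: False, a: False}
  {x: True, a: True}


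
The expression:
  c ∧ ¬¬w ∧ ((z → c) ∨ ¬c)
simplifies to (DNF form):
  c ∧ w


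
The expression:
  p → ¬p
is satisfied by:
  {p: False}


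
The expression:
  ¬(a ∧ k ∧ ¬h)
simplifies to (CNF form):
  h ∨ ¬a ∨ ¬k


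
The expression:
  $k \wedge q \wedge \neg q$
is never true.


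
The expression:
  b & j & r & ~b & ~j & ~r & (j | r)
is never true.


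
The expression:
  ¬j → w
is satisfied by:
  {w: True, j: True}
  {w: True, j: False}
  {j: True, w: False}


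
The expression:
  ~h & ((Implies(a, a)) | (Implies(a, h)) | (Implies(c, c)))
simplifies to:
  ~h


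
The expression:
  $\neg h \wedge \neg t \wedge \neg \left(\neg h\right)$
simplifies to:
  $\text{False}$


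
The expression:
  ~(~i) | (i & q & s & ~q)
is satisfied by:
  {i: True}


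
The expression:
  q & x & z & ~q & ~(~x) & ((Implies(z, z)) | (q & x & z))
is never true.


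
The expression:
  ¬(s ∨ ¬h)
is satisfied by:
  {h: True, s: False}


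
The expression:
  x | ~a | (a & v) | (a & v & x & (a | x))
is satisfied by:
  {x: True, v: True, a: False}
  {x: True, v: False, a: False}
  {v: True, x: False, a: False}
  {x: False, v: False, a: False}
  {x: True, a: True, v: True}
  {x: True, a: True, v: False}
  {a: True, v: True, x: False}


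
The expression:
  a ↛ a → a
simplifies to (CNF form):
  True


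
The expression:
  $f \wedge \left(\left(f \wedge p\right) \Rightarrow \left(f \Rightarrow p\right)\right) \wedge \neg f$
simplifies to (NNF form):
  $\text{False}$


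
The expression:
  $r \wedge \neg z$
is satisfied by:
  {r: True, z: False}


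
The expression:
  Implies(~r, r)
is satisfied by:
  {r: True}


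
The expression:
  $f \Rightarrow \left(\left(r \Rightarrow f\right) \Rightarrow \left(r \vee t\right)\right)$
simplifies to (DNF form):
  $r \vee t \vee \neg f$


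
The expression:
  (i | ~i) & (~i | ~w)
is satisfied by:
  {w: False, i: False}
  {i: True, w: False}
  {w: True, i: False}


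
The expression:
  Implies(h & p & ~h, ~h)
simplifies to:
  True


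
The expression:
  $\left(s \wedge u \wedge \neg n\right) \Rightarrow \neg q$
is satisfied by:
  {n: True, s: False, u: False, q: False}
  {n: False, s: False, u: False, q: False}
  {n: True, q: True, s: False, u: False}
  {q: True, n: False, s: False, u: False}
  {n: True, u: True, q: False, s: False}
  {u: True, q: False, s: False, n: False}
  {n: True, q: True, u: True, s: False}
  {q: True, u: True, n: False, s: False}
  {n: True, s: True, q: False, u: False}
  {s: True, q: False, u: False, n: False}
  {n: True, q: True, s: True, u: False}
  {q: True, s: True, n: False, u: False}
  {n: True, u: True, s: True, q: False}
  {u: True, s: True, q: False, n: False}
  {n: True, q: True, u: True, s: True}


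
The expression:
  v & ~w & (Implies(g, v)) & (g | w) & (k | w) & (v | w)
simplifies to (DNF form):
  g & k & v & ~w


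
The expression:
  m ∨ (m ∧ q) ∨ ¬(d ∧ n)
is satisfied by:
  {m: True, d: False, n: False}
  {m: False, d: False, n: False}
  {n: True, m: True, d: False}
  {n: True, m: False, d: False}
  {d: True, m: True, n: False}
  {d: True, m: False, n: False}
  {d: True, n: True, m: True}


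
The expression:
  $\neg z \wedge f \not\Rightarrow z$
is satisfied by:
  {f: True, z: False}


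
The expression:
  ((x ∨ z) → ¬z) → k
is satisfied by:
  {k: True, z: True}
  {k: True, z: False}
  {z: True, k: False}


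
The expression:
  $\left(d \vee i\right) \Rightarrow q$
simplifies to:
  $q \vee \left(\neg d \wedge \neg i\right)$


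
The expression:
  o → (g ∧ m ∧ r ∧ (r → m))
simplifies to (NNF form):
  (g ∧ m ∧ r) ∨ ¬o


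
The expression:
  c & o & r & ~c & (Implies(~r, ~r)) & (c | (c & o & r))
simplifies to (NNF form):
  False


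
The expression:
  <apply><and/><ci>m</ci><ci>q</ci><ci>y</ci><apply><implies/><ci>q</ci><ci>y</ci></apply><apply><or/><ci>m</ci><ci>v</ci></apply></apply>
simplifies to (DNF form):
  <apply><and/><ci>m</ci><ci>q</ci><ci>y</ci></apply>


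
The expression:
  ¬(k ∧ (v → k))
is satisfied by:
  {k: False}


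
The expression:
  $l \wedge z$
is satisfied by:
  {z: True, l: True}


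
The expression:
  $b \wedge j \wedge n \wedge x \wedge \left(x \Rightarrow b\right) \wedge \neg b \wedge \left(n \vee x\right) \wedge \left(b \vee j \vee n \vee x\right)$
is never true.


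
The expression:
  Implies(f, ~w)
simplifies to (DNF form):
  ~f | ~w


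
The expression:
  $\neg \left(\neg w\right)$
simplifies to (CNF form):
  $w$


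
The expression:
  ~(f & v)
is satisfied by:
  {v: False, f: False}
  {f: True, v: False}
  {v: True, f: False}


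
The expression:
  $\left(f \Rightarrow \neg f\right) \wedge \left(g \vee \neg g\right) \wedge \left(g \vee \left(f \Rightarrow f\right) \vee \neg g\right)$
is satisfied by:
  {f: False}


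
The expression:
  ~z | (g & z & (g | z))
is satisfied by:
  {g: True, z: False}
  {z: False, g: False}
  {z: True, g: True}


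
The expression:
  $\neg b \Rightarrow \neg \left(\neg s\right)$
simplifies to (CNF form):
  $b \vee s$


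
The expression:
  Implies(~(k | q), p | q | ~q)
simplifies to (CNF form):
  True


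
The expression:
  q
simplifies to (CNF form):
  q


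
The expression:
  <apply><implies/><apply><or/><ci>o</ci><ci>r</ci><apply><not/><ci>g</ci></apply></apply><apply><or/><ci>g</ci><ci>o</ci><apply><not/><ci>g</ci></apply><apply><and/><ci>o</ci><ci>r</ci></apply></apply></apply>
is always true.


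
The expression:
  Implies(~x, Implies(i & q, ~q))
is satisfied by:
  {x: True, i: False, q: False}
  {i: False, q: False, x: False}
  {x: True, q: True, i: False}
  {q: True, i: False, x: False}
  {x: True, i: True, q: False}
  {i: True, x: False, q: False}
  {x: True, q: True, i: True}


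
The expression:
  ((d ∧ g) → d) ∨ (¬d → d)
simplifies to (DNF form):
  True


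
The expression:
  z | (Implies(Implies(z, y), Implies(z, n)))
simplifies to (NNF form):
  True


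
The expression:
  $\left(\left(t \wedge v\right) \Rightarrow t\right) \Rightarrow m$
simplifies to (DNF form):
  $m$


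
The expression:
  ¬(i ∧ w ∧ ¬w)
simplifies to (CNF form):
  True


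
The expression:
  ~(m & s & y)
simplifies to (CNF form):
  ~m | ~s | ~y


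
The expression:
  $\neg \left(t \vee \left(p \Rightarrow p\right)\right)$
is never true.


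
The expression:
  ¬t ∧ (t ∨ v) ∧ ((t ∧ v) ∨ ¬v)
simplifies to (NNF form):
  False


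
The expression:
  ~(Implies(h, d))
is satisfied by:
  {h: True, d: False}


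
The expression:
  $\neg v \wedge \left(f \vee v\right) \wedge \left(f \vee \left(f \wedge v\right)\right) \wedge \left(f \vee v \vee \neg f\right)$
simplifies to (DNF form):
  $f \wedge \neg v$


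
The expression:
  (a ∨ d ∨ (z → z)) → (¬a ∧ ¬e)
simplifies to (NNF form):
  ¬a ∧ ¬e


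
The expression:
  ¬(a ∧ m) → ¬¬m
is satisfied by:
  {m: True}


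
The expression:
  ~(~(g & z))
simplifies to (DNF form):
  g & z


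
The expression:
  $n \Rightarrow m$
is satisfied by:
  {m: True, n: False}
  {n: False, m: False}
  {n: True, m: True}


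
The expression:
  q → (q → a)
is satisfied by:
  {a: True, q: False}
  {q: False, a: False}
  {q: True, a: True}


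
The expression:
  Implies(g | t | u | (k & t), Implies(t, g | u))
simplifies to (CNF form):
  g | u | ~t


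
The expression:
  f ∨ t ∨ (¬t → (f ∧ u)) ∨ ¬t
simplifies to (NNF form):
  True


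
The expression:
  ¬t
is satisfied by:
  {t: False}


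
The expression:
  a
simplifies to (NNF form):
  a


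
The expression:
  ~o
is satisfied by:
  {o: False}


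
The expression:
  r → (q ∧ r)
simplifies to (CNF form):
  q ∨ ¬r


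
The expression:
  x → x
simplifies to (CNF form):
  True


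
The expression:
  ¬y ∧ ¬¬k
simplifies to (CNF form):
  k ∧ ¬y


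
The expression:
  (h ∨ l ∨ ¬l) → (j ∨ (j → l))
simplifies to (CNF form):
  True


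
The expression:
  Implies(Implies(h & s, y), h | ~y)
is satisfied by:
  {h: True, y: False}
  {y: False, h: False}
  {y: True, h: True}


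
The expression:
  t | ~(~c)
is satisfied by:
  {t: True, c: True}
  {t: True, c: False}
  {c: True, t: False}


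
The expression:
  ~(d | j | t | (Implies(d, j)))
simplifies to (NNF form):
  False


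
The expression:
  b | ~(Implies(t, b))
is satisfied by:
  {b: True, t: True}
  {b: True, t: False}
  {t: True, b: False}


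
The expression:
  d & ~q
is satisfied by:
  {d: True, q: False}


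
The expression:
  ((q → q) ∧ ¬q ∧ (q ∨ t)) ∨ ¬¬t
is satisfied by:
  {t: True}


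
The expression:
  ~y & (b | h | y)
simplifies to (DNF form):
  (b & ~y) | (h & ~y)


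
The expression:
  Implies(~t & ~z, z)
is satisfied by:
  {t: True, z: True}
  {t: True, z: False}
  {z: True, t: False}


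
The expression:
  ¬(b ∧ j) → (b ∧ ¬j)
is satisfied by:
  {b: True}


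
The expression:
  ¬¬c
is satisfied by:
  {c: True}


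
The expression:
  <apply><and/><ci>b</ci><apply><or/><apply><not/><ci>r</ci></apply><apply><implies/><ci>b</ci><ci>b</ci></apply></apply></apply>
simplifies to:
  <ci>b</ci>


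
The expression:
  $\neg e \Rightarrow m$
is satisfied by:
  {m: True, e: True}
  {m: True, e: False}
  {e: True, m: False}


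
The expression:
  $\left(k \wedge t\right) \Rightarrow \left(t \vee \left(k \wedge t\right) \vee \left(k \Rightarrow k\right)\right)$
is always true.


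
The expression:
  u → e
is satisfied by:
  {e: True, u: False}
  {u: False, e: False}
  {u: True, e: True}


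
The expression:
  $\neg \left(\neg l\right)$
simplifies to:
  $l$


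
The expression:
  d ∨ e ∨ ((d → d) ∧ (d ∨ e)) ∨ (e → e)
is always true.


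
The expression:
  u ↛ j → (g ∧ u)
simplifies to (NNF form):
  g ∨ j ∨ ¬u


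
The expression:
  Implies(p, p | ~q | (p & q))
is always true.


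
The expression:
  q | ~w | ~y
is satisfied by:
  {q: True, w: False, y: False}
  {w: False, y: False, q: False}
  {y: True, q: True, w: False}
  {y: True, w: False, q: False}
  {q: True, w: True, y: False}
  {w: True, q: False, y: False}
  {y: True, w: True, q: True}


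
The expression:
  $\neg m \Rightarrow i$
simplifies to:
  $i \vee m$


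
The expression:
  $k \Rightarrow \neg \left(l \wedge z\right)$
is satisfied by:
  {l: False, k: False, z: False}
  {z: True, l: False, k: False}
  {k: True, l: False, z: False}
  {z: True, k: True, l: False}
  {l: True, z: False, k: False}
  {z: True, l: True, k: False}
  {k: True, l: True, z: False}


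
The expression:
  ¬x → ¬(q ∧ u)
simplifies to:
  x ∨ ¬q ∨ ¬u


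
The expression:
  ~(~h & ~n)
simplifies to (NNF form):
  h | n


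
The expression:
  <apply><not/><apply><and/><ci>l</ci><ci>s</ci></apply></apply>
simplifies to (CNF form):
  <apply><or/><apply><not/><ci>l</ci></apply><apply><not/><ci>s</ci></apply></apply>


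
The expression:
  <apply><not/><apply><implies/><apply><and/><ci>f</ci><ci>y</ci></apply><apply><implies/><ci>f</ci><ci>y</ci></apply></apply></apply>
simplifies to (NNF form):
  <false/>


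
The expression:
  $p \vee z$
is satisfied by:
  {z: True, p: True}
  {z: True, p: False}
  {p: True, z: False}


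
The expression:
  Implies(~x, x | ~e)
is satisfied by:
  {x: True, e: False}
  {e: False, x: False}
  {e: True, x: True}


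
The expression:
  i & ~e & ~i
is never true.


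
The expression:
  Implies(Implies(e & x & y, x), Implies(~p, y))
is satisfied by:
  {y: True, p: True}
  {y: True, p: False}
  {p: True, y: False}


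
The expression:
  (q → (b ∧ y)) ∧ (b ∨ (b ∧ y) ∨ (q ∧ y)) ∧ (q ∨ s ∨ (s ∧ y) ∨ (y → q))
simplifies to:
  b ∧ (y ∨ ¬q) ∧ (q ∨ s ∨ ¬y)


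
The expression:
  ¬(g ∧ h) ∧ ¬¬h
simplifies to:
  h ∧ ¬g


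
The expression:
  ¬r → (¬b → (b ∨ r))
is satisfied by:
  {r: True, b: True}
  {r: True, b: False}
  {b: True, r: False}


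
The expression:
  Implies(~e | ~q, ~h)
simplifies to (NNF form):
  ~h | (e & q)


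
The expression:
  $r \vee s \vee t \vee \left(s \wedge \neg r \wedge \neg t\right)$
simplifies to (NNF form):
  $r \vee s \vee t$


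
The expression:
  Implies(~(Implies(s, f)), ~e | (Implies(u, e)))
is always true.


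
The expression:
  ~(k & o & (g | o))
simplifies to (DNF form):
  ~k | ~o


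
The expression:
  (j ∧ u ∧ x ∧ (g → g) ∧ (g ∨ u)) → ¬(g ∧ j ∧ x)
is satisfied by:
  {g: False, u: False, x: False, j: False}
  {j: True, g: False, u: False, x: False}
  {x: True, g: False, u: False, j: False}
  {j: True, x: True, g: False, u: False}
  {u: True, j: False, g: False, x: False}
  {j: True, u: True, g: False, x: False}
  {x: True, u: True, j: False, g: False}
  {j: True, x: True, u: True, g: False}
  {g: True, x: False, u: False, j: False}
  {j: True, g: True, x: False, u: False}
  {x: True, g: True, j: False, u: False}
  {j: True, x: True, g: True, u: False}
  {u: True, g: True, x: False, j: False}
  {j: True, u: True, g: True, x: False}
  {x: True, u: True, g: True, j: False}


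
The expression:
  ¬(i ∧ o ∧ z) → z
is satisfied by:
  {z: True}


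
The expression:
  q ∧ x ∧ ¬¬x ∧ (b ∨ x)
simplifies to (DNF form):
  q ∧ x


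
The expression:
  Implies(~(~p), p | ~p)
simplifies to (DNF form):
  True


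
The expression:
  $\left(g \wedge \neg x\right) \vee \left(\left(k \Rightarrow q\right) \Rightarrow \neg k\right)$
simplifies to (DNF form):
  $\left(g \wedge \neg x\right) \vee \neg k \vee \neg q$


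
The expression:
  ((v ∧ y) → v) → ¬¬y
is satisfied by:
  {y: True}


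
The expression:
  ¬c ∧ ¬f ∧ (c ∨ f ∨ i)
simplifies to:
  i ∧ ¬c ∧ ¬f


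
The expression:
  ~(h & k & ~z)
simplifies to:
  z | ~h | ~k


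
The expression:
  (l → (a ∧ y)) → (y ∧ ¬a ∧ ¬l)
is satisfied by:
  {l: True, y: False, a: False}
  {a: True, l: True, y: False}
  {y: True, l: True, a: False}
  {y: True, l: False, a: False}


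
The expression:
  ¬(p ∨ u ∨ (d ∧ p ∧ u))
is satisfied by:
  {u: False, p: False}


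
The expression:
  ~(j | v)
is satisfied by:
  {v: False, j: False}


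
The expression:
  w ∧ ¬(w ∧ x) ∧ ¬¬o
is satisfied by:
  {w: True, o: True, x: False}


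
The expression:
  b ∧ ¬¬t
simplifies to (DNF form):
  b ∧ t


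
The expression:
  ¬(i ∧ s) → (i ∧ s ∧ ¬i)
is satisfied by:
  {i: True, s: True}


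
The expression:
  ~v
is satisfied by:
  {v: False}


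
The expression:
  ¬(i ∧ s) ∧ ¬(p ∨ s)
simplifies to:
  ¬p ∧ ¬s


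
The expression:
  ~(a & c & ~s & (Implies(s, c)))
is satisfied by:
  {s: True, c: False, a: False}
  {c: False, a: False, s: False}
  {s: True, a: True, c: False}
  {a: True, c: False, s: False}
  {s: True, c: True, a: False}
  {c: True, s: False, a: False}
  {s: True, a: True, c: True}


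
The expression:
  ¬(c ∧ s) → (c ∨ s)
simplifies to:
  c ∨ s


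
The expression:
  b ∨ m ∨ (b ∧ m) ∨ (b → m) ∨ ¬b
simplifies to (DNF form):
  True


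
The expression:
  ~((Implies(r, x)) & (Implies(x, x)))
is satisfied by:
  {r: True, x: False}


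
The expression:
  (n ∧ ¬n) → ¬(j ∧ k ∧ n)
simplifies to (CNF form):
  True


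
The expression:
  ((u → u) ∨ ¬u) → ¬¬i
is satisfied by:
  {i: True}


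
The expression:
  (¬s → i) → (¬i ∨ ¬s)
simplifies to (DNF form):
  ¬i ∨ ¬s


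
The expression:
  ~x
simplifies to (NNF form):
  ~x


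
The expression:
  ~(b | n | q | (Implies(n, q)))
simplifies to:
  False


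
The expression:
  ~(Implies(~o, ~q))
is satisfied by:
  {q: True, o: False}


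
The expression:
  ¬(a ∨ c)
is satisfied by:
  {a: False, c: False}


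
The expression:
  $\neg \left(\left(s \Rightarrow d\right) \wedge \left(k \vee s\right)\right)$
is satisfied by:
  {d: False, s: False, k: False}
  {s: True, d: False, k: False}
  {k: True, s: True, d: False}
  {d: True, k: False, s: False}


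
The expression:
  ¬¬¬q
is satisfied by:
  {q: False}


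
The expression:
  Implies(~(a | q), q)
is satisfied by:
  {a: True, q: True}
  {a: True, q: False}
  {q: True, a: False}


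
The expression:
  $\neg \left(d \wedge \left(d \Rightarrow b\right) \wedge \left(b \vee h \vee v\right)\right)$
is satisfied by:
  {d: False, b: False}
  {b: True, d: False}
  {d: True, b: False}


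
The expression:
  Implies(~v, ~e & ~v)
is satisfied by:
  {v: True, e: False}
  {e: False, v: False}
  {e: True, v: True}


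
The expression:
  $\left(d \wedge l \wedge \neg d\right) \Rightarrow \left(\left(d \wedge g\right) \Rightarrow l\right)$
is always true.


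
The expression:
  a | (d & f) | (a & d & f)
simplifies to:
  a | (d & f)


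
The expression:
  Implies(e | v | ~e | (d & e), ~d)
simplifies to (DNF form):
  ~d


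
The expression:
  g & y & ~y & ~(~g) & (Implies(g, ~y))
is never true.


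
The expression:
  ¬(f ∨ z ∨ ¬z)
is never true.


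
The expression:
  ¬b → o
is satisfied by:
  {b: True, o: True}
  {b: True, o: False}
  {o: True, b: False}


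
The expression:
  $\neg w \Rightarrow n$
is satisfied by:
  {n: True, w: True}
  {n: True, w: False}
  {w: True, n: False}


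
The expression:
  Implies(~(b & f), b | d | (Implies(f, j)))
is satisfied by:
  {b: True, d: True, j: True, f: False}
  {b: True, d: True, j: False, f: False}
  {b: True, j: True, d: False, f: False}
  {b: True, j: False, d: False, f: False}
  {d: True, j: True, b: False, f: False}
  {d: True, j: False, b: False, f: False}
  {j: True, b: False, d: False, f: False}
  {j: False, b: False, d: False, f: False}
  {f: True, b: True, d: True, j: True}
  {f: True, b: True, d: True, j: False}
  {f: True, b: True, j: True, d: False}
  {f: True, b: True, j: False, d: False}
  {f: True, d: True, j: True, b: False}
  {f: True, d: True, j: False, b: False}
  {f: True, j: True, d: False, b: False}


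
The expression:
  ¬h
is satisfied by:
  {h: False}


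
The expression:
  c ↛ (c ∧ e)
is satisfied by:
  {c: True, e: False}


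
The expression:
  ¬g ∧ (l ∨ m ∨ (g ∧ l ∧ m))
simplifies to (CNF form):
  ¬g ∧ (l ∨ m)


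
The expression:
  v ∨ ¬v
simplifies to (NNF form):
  True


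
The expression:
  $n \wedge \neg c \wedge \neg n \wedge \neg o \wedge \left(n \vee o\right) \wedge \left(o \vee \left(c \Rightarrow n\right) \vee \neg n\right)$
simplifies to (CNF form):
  $\text{False}$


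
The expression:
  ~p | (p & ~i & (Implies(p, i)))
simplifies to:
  ~p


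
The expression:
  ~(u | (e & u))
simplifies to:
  ~u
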